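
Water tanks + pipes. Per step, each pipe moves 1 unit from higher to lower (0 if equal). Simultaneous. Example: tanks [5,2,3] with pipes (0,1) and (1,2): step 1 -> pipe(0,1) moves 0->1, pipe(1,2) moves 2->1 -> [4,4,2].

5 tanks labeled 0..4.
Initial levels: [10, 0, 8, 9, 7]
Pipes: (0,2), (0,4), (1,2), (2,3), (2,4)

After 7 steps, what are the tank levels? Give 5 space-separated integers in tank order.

Answer: 8 6 4 8 8

Derivation:
Step 1: flows [0->2,0->4,2->1,3->2,2->4] -> levels [8 1 8 8 9]
Step 2: flows [0=2,4->0,2->1,2=3,4->2] -> levels [9 2 8 8 7]
Step 3: flows [0->2,0->4,2->1,2=3,2->4] -> levels [7 3 7 8 9]
Step 4: flows [0=2,4->0,2->1,3->2,4->2] -> levels [8 4 8 7 7]
Step 5: flows [0=2,0->4,2->1,2->3,2->4] -> levels [7 5 5 8 9]
Step 6: flows [0->2,4->0,1=2,3->2,4->2] -> levels [7 5 8 7 7]
Step 7: flows [2->0,0=4,2->1,2->3,2->4] -> levels [8 6 4 8 8]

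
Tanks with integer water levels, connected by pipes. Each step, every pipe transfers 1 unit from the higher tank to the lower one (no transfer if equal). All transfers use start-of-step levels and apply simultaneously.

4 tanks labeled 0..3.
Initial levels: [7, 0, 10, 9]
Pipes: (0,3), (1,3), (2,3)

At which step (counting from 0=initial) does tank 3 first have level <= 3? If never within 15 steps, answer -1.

Step 1: flows [3->0,3->1,2->3] -> levels [8 1 9 8]
Step 2: flows [0=3,3->1,2->3] -> levels [8 2 8 8]
Step 3: flows [0=3,3->1,2=3] -> levels [8 3 8 7]
Step 4: flows [0->3,3->1,2->3] -> levels [7 4 7 8]
Step 5: flows [3->0,3->1,3->2] -> levels [8 5 8 5]
Step 6: flows [0->3,1=3,2->3] -> levels [7 5 7 7]
Step 7: flows [0=3,3->1,2=3] -> levels [7 6 7 6]
Step 8: flows [0->3,1=3,2->3] -> levels [6 6 6 8]
Step 9: flows [3->0,3->1,3->2] -> levels [7 7 7 5]
Step 10: flows [0->3,1->3,2->3] -> levels [6 6 6 8]
  -> period-2 cycle (repeats step 8); tank 3 never drops to <=3
Tank 3 never reaches <=3 within 15 steps

Answer: -1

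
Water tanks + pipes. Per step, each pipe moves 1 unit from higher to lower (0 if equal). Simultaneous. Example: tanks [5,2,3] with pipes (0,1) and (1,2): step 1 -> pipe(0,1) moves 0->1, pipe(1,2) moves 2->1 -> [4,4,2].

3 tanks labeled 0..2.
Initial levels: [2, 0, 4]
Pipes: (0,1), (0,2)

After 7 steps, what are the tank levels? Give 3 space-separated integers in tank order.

Answer: 2 2 2

Derivation:
Step 1: flows [0->1,2->0] -> levels [2 1 3]
Step 2: flows [0->1,2->0] -> levels [2 2 2]
Step 3: flows [0=1,0=2] -> levels [2 2 2]
  -> stable; steps 4..7 unchanged -> [2 2 2]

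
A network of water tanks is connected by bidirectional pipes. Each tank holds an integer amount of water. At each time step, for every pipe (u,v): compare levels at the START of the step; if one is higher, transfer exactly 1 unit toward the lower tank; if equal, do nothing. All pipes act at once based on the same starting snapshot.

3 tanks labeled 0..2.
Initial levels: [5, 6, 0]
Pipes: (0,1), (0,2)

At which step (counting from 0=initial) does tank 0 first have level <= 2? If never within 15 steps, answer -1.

Step 1: flows [1->0,0->2] -> levels [5 5 1]
Step 2: flows [0=1,0->2] -> levels [4 5 2]
Step 3: flows [1->0,0->2] -> levels [4 4 3]
Step 4: flows [0=1,0->2] -> levels [3 4 4]
Step 5: flows [1->0,2->0] -> levels [5 3 3]
Step 6: flows [0->1,0->2] -> levels [3 4 4]
  -> period-2 cycle (repeats step 4); tank 0 never drops to <=2
Tank 0 never reaches <=2 within 15 steps

Answer: -1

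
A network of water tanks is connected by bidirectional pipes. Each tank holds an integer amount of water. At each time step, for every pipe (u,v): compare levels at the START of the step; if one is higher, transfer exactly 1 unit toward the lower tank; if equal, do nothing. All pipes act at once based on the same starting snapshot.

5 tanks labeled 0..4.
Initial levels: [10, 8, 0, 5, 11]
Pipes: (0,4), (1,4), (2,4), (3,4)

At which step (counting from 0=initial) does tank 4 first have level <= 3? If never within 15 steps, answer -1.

Step 1: flows [4->0,4->1,4->2,4->3] -> levels [11 9 1 6 7]
Step 2: flows [0->4,1->4,4->2,4->3] -> levels [10 8 2 7 7]
Step 3: flows [0->4,1->4,4->2,3=4] -> levels [9 7 3 7 8]
Step 4: flows [0->4,4->1,4->2,4->3] -> levels [8 8 4 8 6]
Step 5: flows [0->4,1->4,4->2,3->4] -> levels [7 7 5 7 8]
Step 6: flows [4->0,4->1,4->2,4->3] -> levels [8 8 6 8 4]
Step 7: flows [0->4,1->4,2->4,3->4] -> levels [7 7 5 7 8]
  -> period-2 cycle (repeats step 5); tank 4 never drops to <=3
Tank 4 never reaches <=3 within 15 steps

Answer: -1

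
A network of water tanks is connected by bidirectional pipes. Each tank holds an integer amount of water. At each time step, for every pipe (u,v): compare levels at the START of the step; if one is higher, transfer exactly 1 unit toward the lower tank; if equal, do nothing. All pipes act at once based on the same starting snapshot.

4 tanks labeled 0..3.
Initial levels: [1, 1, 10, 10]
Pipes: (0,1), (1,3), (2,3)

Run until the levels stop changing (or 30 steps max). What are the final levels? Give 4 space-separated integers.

Answer: 6 4 5 7

Derivation:
Step 1: flows [0=1,3->1,2=3] -> levels [1 2 10 9]
Step 2: flows [1->0,3->1,2->3] -> levels [2 2 9 9]
Step 3: flows [0=1,3->1,2=3] -> levels [2 3 9 8]
Step 4: flows [1->0,3->1,2->3] -> levels [3 3 8 8]
Step 5: flows [0=1,3->1,2=3] -> levels [3 4 8 7]
Step 6: flows [1->0,3->1,2->3] -> levels [4 4 7 7]
Step 7: flows [0=1,3->1,2=3] -> levels [4 5 7 6]
Step 8: flows [1->0,3->1,2->3] -> levels [5 5 6 6]
Step 9: flows [0=1,3->1,2=3] -> levels [5 6 6 5]
Step 10: flows [1->0,1->3,2->3] -> levels [6 4 5 7]
Step 11: flows [0->1,3->1,3->2] -> levels [5 6 6 5]
  -> period-2 cycle: step 11 state = step 9 state; never stabilizes
  -> state at step 30: (30-9) mod 2 = 1, same as step 10 -> [6 4 5 7]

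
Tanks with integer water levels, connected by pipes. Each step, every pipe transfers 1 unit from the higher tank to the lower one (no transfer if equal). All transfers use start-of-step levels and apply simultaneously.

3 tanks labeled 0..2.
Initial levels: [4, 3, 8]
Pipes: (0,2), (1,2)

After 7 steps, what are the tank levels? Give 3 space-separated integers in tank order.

Step 1: flows [2->0,2->1] -> levels [5 4 6]
Step 2: flows [2->0,2->1] -> levels [6 5 4]
Step 3: flows [0->2,1->2] -> levels [5 4 6]
  -> period-2 cycle: step 3 state = step 1 state
  -> state at step 7: (7-1) mod 2 = 0, same as step 1 -> [5 4 6]

Answer: 5 4 6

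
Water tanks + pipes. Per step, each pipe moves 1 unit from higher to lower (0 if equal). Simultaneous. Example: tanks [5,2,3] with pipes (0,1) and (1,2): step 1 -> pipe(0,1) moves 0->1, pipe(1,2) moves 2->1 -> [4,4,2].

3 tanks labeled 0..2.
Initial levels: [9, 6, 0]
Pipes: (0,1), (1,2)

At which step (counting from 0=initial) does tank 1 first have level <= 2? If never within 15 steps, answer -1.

Step 1: flows [0->1,1->2] -> levels [8 6 1]
Step 2: flows [0->1,1->2] -> levels [7 6 2]
Step 3: flows [0->1,1->2] -> levels [6 6 3]
Step 4: flows [0=1,1->2] -> levels [6 5 4]
Step 5: flows [0->1,1->2] -> levels [5 5 5]
Step 6: flows [0=1,1=2] -> levels [5 5 5]
  -> stable; tank 1 stays at 5 > 2
Tank 1 never reaches <=2 within 15 steps

Answer: -1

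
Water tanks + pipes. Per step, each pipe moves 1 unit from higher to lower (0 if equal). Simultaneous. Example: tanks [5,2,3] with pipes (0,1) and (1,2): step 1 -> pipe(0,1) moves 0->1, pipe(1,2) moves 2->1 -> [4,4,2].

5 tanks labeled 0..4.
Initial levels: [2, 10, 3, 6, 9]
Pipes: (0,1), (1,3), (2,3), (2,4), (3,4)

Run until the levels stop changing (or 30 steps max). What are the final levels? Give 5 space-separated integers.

Step 1: flows [1->0,1->3,3->2,4->2,4->3] -> levels [3 8 5 7 7]
Step 2: flows [1->0,1->3,3->2,4->2,3=4] -> levels [4 6 7 7 6]
Step 3: flows [1->0,3->1,2=3,2->4,3->4] -> levels [5 6 6 5 8]
Step 4: flows [1->0,1->3,2->3,4->2,4->3] -> levels [6 4 6 8 6]
Step 5: flows [0->1,3->1,3->2,2=4,3->4] -> levels [5 6 7 5 7]
Step 6: flows [1->0,1->3,2->3,2=4,4->3] -> levels [6 4 6 8 6]
  -> period-2 cycle: step 6 state = step 4 state; never stabilizes
  -> state at step 30: (30-4) mod 2 = 0, same as step 4 -> [6 4 6 8 6]

Answer: 6 4 6 8 6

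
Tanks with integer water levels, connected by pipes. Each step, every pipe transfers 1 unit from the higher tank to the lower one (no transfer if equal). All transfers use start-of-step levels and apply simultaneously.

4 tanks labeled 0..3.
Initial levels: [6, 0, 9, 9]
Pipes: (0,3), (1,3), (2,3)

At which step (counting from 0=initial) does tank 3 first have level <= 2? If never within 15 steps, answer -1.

Answer: -1

Derivation:
Step 1: flows [3->0,3->1,2=3] -> levels [7 1 9 7]
Step 2: flows [0=3,3->1,2->3] -> levels [7 2 8 7]
Step 3: flows [0=3,3->1,2->3] -> levels [7 3 7 7]
Step 4: flows [0=3,3->1,2=3] -> levels [7 4 7 6]
Step 5: flows [0->3,3->1,2->3] -> levels [6 5 6 7]
Step 6: flows [3->0,3->1,3->2] -> levels [7 6 7 4]
Step 7: flows [0->3,1->3,2->3] -> levels [6 5 6 7]
  -> period-2 cycle (repeats step 5); tank 3 never drops to <=2
Tank 3 never reaches <=2 within 15 steps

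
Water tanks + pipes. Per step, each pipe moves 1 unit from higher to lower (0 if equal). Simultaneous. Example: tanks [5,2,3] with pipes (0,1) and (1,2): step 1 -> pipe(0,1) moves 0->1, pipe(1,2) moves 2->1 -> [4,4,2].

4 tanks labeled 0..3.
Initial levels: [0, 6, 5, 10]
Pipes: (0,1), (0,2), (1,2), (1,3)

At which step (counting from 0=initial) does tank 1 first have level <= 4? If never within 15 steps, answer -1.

Step 1: flows [1->0,2->0,1->2,3->1] -> levels [2 5 5 9]
Step 2: flows [1->0,2->0,1=2,3->1] -> levels [4 5 4 8]
Step 3: flows [1->0,0=2,1->2,3->1] -> levels [5 4 5 7]
Tank 1 first reaches <=4 at step 3

Answer: 3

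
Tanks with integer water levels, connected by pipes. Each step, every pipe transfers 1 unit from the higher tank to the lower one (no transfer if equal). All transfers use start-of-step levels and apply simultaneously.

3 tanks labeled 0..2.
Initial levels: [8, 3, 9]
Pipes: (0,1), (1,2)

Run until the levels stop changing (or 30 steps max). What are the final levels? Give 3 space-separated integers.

Step 1: flows [0->1,2->1] -> levels [7 5 8]
Step 2: flows [0->1,2->1] -> levels [6 7 7]
Step 3: flows [1->0,1=2] -> levels [7 6 7]
Step 4: flows [0->1,2->1] -> levels [6 8 6]
Step 5: flows [1->0,1->2] -> levels [7 6 7]
  -> period-2 cycle: step 5 state = step 3 state; never stabilizes
  -> state at step 30: (30-3) mod 2 = 1, same as step 4 -> [6 8 6]

Answer: 6 8 6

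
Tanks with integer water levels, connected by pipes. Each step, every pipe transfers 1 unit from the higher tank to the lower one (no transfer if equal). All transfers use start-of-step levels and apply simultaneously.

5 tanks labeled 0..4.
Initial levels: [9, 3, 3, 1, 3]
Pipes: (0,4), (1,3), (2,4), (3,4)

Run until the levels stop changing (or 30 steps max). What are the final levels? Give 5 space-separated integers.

Step 1: flows [0->4,1->3,2=4,4->3] -> levels [8 2 3 3 3]
Step 2: flows [0->4,3->1,2=4,3=4] -> levels [7 3 3 2 4]
Step 3: flows [0->4,1->3,4->2,4->3] -> levels [6 2 4 4 3]
Step 4: flows [0->4,3->1,2->4,3->4] -> levels [5 3 3 2 6]
Step 5: flows [4->0,1->3,4->2,4->3] -> levels [6 2 4 4 3]
  -> period-2 cycle: step 5 state = step 3 state; never stabilizes
  -> state at step 30: (30-3) mod 2 = 1, same as step 4 -> [5 3 3 2 6]

Answer: 5 3 3 2 6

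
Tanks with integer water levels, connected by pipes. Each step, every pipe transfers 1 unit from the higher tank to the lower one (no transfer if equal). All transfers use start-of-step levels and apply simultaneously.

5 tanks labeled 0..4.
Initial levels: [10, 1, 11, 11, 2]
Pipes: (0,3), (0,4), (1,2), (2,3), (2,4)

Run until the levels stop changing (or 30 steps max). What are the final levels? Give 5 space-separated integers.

Step 1: flows [3->0,0->4,2->1,2=3,2->4] -> levels [10 2 9 10 4]
Step 2: flows [0=3,0->4,2->1,3->2,2->4] -> levels [9 3 8 9 6]
Step 3: flows [0=3,0->4,2->1,3->2,2->4] -> levels [8 4 7 8 8]
Step 4: flows [0=3,0=4,2->1,3->2,4->2] -> levels [8 5 8 7 7]
Step 5: flows [0->3,0->4,2->1,2->3,2->4] -> levels [6 6 5 9 9]
Step 6: flows [3->0,4->0,1->2,3->2,4->2] -> levels [8 5 8 7 7]
  -> period-2 cycle: step 6 state = step 4 state; never stabilizes
  -> state at step 30: (30-4) mod 2 = 0, same as step 4 -> [8 5 8 7 7]

Answer: 8 5 8 7 7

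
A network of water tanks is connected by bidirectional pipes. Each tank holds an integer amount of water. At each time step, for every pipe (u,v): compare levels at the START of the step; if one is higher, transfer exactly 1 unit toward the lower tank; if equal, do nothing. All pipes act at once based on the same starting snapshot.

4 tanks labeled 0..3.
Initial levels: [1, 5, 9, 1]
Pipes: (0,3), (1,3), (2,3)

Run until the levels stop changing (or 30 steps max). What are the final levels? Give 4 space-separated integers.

Step 1: flows [0=3,1->3,2->3] -> levels [1 4 8 3]
Step 2: flows [3->0,1->3,2->3] -> levels [2 3 7 4]
Step 3: flows [3->0,3->1,2->3] -> levels [3 4 6 3]
Step 4: flows [0=3,1->3,2->3] -> levels [3 3 5 5]
Step 5: flows [3->0,3->1,2=3] -> levels [4 4 5 3]
Step 6: flows [0->3,1->3,2->3] -> levels [3 3 4 6]
Step 7: flows [3->0,3->1,3->2] -> levels [4 4 5 3]
  -> period-2 cycle: step 7 state = step 5 state; never stabilizes
  -> state at step 30: (30-5) mod 2 = 1, same as step 6 -> [3 3 4 6]

Answer: 3 3 4 6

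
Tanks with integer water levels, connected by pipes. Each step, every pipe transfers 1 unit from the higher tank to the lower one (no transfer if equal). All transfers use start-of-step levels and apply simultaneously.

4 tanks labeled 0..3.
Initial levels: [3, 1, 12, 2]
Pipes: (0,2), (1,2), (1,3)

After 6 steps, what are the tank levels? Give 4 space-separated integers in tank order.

Step 1: flows [2->0,2->1,3->1] -> levels [4 3 10 1]
Step 2: flows [2->0,2->1,1->3] -> levels [5 3 8 2]
Step 3: flows [2->0,2->1,1->3] -> levels [6 3 6 3]
Step 4: flows [0=2,2->1,1=3] -> levels [6 4 5 3]
Step 5: flows [0->2,2->1,1->3] -> levels [5 4 5 4]
Step 6: flows [0=2,2->1,1=3] -> levels [5 5 4 4]

Answer: 5 5 4 4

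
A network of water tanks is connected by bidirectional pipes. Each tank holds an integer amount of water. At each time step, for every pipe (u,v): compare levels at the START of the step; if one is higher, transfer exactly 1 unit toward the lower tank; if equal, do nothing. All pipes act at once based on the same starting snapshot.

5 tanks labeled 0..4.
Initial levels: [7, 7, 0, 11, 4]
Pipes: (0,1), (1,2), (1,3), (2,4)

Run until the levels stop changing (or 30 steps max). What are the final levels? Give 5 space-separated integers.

Step 1: flows [0=1,1->2,3->1,4->2] -> levels [7 7 2 10 3]
Step 2: flows [0=1,1->2,3->1,4->2] -> levels [7 7 4 9 2]
Step 3: flows [0=1,1->2,3->1,2->4] -> levels [7 7 4 8 3]
Step 4: flows [0=1,1->2,3->1,2->4] -> levels [7 7 4 7 4]
Step 5: flows [0=1,1->2,1=3,2=4] -> levels [7 6 5 7 4]
Step 6: flows [0->1,1->2,3->1,2->4] -> levels [6 7 5 6 5]
Step 7: flows [1->0,1->2,1->3,2=4] -> levels [7 4 6 7 5]
Step 8: flows [0->1,2->1,3->1,2->4] -> levels [6 7 4 6 6]
Step 9: flows [1->0,1->2,1->3,4->2] -> levels [7 4 6 7 5]
  -> period-2 cycle: step 9 state = step 7 state; never stabilizes
  -> state at step 30: (30-7) mod 2 = 1, same as step 8 -> [6 7 4 6 6]

Answer: 6 7 4 6 6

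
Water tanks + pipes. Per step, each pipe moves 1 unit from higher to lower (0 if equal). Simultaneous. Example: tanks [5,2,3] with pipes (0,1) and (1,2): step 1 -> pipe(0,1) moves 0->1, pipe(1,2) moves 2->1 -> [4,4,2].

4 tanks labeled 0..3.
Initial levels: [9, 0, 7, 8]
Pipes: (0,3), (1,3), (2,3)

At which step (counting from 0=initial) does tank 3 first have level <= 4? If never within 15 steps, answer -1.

Answer: 6

Derivation:
Step 1: flows [0->3,3->1,3->2] -> levels [8 1 8 7]
Step 2: flows [0->3,3->1,2->3] -> levels [7 2 7 8]
Step 3: flows [3->0,3->1,3->2] -> levels [8 3 8 5]
Step 4: flows [0->3,3->1,2->3] -> levels [7 4 7 6]
Step 5: flows [0->3,3->1,2->3] -> levels [6 5 6 7]
Step 6: flows [3->0,3->1,3->2] -> levels [7 6 7 4]
Tank 3 first reaches <=4 at step 6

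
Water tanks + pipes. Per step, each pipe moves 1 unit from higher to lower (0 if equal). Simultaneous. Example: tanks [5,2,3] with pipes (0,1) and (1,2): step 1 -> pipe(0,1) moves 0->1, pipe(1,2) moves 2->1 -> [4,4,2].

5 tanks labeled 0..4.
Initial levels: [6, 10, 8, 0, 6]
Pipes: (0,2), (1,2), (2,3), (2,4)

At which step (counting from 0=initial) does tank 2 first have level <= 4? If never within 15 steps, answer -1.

Step 1: flows [2->0,1->2,2->3,2->4] -> levels [7 9 6 1 7]
Step 2: flows [0->2,1->2,2->3,4->2] -> levels [6 8 8 2 6]
Step 3: flows [2->0,1=2,2->3,2->4] -> levels [7 8 5 3 7]
Step 4: flows [0->2,1->2,2->3,4->2] -> levels [6 7 7 4 6]
Step 5: flows [2->0,1=2,2->3,2->4] -> levels [7 7 4 5 7]
Tank 2 first reaches <=4 at step 5

Answer: 5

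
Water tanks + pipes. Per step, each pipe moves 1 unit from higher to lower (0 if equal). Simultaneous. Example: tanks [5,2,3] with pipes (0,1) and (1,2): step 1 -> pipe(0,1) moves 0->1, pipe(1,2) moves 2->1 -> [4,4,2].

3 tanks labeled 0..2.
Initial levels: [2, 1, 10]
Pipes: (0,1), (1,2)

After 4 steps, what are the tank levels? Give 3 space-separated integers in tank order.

Step 1: flows [0->1,2->1] -> levels [1 3 9]
Step 2: flows [1->0,2->1] -> levels [2 3 8]
Step 3: flows [1->0,2->1] -> levels [3 3 7]
Step 4: flows [0=1,2->1] -> levels [3 4 6]

Answer: 3 4 6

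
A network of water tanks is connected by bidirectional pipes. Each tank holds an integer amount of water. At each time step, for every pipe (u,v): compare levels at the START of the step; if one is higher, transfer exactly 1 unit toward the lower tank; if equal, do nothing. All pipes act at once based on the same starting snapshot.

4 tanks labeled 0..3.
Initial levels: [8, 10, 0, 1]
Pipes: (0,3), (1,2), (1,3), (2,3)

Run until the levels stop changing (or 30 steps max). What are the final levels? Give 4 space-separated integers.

Step 1: flows [0->3,1->2,1->3,3->2] -> levels [7 8 2 2]
Step 2: flows [0->3,1->2,1->3,2=3] -> levels [6 6 3 4]
Step 3: flows [0->3,1->2,1->3,3->2] -> levels [5 4 5 5]
Step 4: flows [0=3,2->1,3->1,2=3] -> levels [5 6 4 4]
Step 5: flows [0->3,1->2,1->3,2=3] -> levels [4 4 5 6]
Step 6: flows [3->0,2->1,3->1,3->2] -> levels [5 6 5 3]
Step 7: flows [0->3,1->2,1->3,2->3] -> levels [4 4 5 6]
  -> period-2 cycle: step 7 state = step 5 state; never stabilizes
  -> state at step 30: (30-5) mod 2 = 1, same as step 6 -> [5 6 5 3]

Answer: 5 6 5 3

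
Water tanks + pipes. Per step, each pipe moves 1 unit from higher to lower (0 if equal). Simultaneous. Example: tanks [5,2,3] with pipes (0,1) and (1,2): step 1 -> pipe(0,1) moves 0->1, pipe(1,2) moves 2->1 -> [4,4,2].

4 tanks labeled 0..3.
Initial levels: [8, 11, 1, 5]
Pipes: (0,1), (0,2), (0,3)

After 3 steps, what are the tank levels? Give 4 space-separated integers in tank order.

Answer: 7 8 4 6

Derivation:
Step 1: flows [1->0,0->2,0->3] -> levels [7 10 2 6]
Step 2: flows [1->0,0->2,0->3] -> levels [6 9 3 7]
Step 3: flows [1->0,0->2,3->0] -> levels [7 8 4 6]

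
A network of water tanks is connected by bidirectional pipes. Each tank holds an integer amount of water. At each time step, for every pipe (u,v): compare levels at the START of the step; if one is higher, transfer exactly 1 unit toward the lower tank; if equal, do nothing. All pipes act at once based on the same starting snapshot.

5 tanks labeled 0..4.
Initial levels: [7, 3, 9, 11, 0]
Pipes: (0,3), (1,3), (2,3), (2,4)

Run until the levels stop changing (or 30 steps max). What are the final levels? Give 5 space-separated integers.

Step 1: flows [3->0,3->1,3->2,2->4] -> levels [8 4 9 8 1]
Step 2: flows [0=3,3->1,2->3,2->4] -> levels [8 5 7 8 2]
Step 3: flows [0=3,3->1,3->2,2->4] -> levels [8 6 7 6 3]
Step 4: flows [0->3,1=3,2->3,2->4] -> levels [7 6 5 8 4]
Step 5: flows [3->0,3->1,3->2,2->4] -> levels [8 7 5 5 5]
Step 6: flows [0->3,1->3,2=3,2=4] -> levels [7 6 5 7 5]
Step 7: flows [0=3,3->1,3->2,2=4] -> levels [7 7 6 5 5]
Step 8: flows [0->3,1->3,2->3,2->4] -> levels [6 6 4 8 6]
Step 9: flows [3->0,3->1,3->2,4->2] -> levels [7 7 6 5 5]
  -> period-2 cycle: step 9 state = step 7 state; never stabilizes
  -> state at step 30: (30-7) mod 2 = 1, same as step 8 -> [6 6 4 8 6]

Answer: 6 6 4 8 6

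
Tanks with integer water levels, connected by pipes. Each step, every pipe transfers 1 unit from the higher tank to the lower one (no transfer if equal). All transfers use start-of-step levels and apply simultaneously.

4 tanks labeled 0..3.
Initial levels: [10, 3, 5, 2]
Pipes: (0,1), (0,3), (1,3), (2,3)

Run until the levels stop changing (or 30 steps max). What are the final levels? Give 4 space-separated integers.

Answer: 6 5 5 4

Derivation:
Step 1: flows [0->1,0->3,1->3,2->3] -> levels [8 3 4 5]
Step 2: flows [0->1,0->3,3->1,3->2] -> levels [6 5 5 4]
Step 3: flows [0->1,0->3,1->3,2->3] -> levels [4 5 4 7]
Step 4: flows [1->0,3->0,3->1,3->2] -> levels [6 5 5 4]
  -> period-2 cycle: step 4 state = step 2 state; never stabilizes
  -> state at step 30: (30-2) mod 2 = 0, same as step 2 -> [6 5 5 4]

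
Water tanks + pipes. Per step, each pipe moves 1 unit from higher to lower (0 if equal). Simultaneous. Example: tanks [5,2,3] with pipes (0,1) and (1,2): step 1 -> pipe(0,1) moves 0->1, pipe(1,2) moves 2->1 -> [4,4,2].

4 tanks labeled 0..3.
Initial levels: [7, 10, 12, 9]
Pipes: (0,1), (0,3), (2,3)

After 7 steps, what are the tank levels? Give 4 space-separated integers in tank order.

Step 1: flows [1->0,3->0,2->3] -> levels [9 9 11 9]
Step 2: flows [0=1,0=3,2->3] -> levels [9 9 10 10]
Step 3: flows [0=1,3->0,2=3] -> levels [10 9 10 9]
Step 4: flows [0->1,0->3,2->3] -> levels [8 10 9 11]
Step 5: flows [1->0,3->0,3->2] -> levels [10 9 10 9]
  -> period-2 cycle: step 5 state = step 3 state
  -> state at step 7: (7-3) mod 2 = 0, same as step 3 -> [10 9 10 9]

Answer: 10 9 10 9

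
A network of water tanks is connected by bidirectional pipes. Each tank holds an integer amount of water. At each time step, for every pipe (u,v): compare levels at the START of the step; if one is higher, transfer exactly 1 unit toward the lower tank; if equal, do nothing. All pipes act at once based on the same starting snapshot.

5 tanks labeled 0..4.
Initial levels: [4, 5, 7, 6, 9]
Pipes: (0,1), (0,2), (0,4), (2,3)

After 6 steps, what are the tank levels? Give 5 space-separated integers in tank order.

Step 1: flows [1->0,2->0,4->0,2->3] -> levels [7 4 5 7 8]
Step 2: flows [0->1,0->2,4->0,3->2] -> levels [6 5 7 6 7]
Step 3: flows [0->1,2->0,4->0,2->3] -> levels [7 6 5 7 6]
Step 4: flows [0->1,0->2,0->4,3->2] -> levels [4 7 7 6 7]
Step 5: flows [1->0,2->0,4->0,2->3] -> levels [7 6 5 7 6]
  -> period-2 cycle: step 5 state = step 3 state
  -> state at step 6: (6-3) mod 2 = 1, same as step 4 -> [4 7 7 6 7]

Answer: 4 7 7 6 7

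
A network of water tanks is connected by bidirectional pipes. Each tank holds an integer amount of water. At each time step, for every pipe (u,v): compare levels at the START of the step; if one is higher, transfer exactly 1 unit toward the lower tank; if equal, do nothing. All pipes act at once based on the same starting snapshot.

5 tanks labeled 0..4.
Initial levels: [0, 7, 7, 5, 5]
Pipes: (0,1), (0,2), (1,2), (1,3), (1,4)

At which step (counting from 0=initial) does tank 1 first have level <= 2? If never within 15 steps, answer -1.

Step 1: flows [1->0,2->0,1=2,1->3,1->4] -> levels [2 4 6 6 6]
Step 2: flows [1->0,2->0,2->1,3->1,4->1] -> levels [4 6 4 5 5]
Step 3: flows [1->0,0=2,1->2,1->3,1->4] -> levels [5 2 5 6 6]
Tank 1 first reaches <=2 at step 3

Answer: 3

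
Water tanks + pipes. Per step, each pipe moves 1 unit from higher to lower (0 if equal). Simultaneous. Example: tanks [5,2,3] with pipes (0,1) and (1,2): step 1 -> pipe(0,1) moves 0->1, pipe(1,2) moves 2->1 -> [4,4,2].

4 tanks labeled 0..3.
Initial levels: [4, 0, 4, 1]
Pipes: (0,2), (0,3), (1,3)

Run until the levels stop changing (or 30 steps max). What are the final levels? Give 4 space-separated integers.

Step 1: flows [0=2,0->3,3->1] -> levels [3 1 4 1]
Step 2: flows [2->0,0->3,1=3] -> levels [3 1 3 2]
Step 3: flows [0=2,0->3,3->1] -> levels [2 2 3 2]
Step 4: flows [2->0,0=3,1=3] -> levels [3 2 2 2]
Step 5: flows [0->2,0->3,1=3] -> levels [1 2 3 3]
Step 6: flows [2->0,3->0,3->1] -> levels [3 3 2 1]
Step 7: flows [0->2,0->3,1->3] -> levels [1 2 3 3]
  -> period-2 cycle: step 7 state = step 5 state; never stabilizes
  -> state at step 30: (30-5) mod 2 = 1, same as step 6 -> [3 3 2 1]

Answer: 3 3 2 1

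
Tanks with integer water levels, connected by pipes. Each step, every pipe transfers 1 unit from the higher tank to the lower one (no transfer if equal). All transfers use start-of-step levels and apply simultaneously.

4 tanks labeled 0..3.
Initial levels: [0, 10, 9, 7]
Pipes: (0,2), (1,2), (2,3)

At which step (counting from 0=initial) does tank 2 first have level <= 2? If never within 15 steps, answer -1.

Step 1: flows [2->0,1->2,2->3] -> levels [1 9 8 8]
Step 2: flows [2->0,1->2,2=3] -> levels [2 8 8 8]
Step 3: flows [2->0,1=2,2=3] -> levels [3 8 7 8]
Step 4: flows [2->0,1->2,3->2] -> levels [4 7 8 7]
Step 5: flows [2->0,2->1,2->3] -> levels [5 8 5 8]
Step 6: flows [0=2,1->2,3->2] -> levels [5 7 7 7]
Step 7: flows [2->0,1=2,2=3] -> levels [6 7 6 7]
Step 8: flows [0=2,1->2,3->2] -> levels [6 6 8 6]
Step 9: flows [2->0,2->1,2->3] -> levels [7 7 5 7]
Step 10: flows [0->2,1->2,3->2] -> levels [6 6 8 6]
  -> period-2 cycle (repeats step 8); tank 2 never drops to <=2
Tank 2 never reaches <=2 within 15 steps

Answer: -1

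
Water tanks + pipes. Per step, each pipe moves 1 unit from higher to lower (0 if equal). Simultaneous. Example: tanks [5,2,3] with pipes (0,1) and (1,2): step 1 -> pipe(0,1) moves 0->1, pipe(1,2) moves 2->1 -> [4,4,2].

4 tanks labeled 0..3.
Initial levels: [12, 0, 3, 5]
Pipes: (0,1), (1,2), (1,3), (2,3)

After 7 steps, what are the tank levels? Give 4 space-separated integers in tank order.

Step 1: flows [0->1,2->1,3->1,3->2] -> levels [11 3 3 3]
Step 2: flows [0->1,1=2,1=3,2=3] -> levels [10 4 3 3]
Step 3: flows [0->1,1->2,1->3,2=3] -> levels [9 3 4 4]
Step 4: flows [0->1,2->1,3->1,2=3] -> levels [8 6 3 3]
Step 5: flows [0->1,1->2,1->3,2=3] -> levels [7 5 4 4]
Step 6: flows [0->1,1->2,1->3,2=3] -> levels [6 4 5 5]
Step 7: flows [0->1,2->1,3->1,2=3] -> levels [5 7 4 4]

Answer: 5 7 4 4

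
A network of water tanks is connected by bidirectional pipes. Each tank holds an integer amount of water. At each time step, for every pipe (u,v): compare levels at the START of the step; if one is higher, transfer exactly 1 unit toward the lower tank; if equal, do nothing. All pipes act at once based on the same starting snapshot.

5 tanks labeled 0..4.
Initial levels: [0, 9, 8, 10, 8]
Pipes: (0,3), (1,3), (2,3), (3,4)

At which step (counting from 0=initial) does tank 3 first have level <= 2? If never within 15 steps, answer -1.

Step 1: flows [3->0,3->1,3->2,3->4] -> levels [1 10 9 6 9]
Step 2: flows [3->0,1->3,2->3,4->3] -> levels [2 9 8 8 8]
Step 3: flows [3->0,1->3,2=3,3=4] -> levels [3 8 8 8 8]
Step 4: flows [3->0,1=3,2=3,3=4] -> levels [4 8 8 7 8]
Step 5: flows [3->0,1->3,2->3,4->3] -> levels [5 7 7 9 7]
Step 6: flows [3->0,3->1,3->2,3->4] -> levels [6 8 8 5 8]
Step 7: flows [0->3,1->3,2->3,4->3] -> levels [5 7 7 9 7]
  -> period-2 cycle (repeats step 5); tank 3 never drops to <=2
Tank 3 never reaches <=2 within 15 steps

Answer: -1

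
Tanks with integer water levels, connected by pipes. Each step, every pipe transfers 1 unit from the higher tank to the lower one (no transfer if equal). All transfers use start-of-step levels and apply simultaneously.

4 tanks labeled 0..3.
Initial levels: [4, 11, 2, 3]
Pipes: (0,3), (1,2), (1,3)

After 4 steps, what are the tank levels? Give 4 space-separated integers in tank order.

Answer: 5 5 5 5

Derivation:
Step 1: flows [0->3,1->2,1->3] -> levels [3 9 3 5]
Step 2: flows [3->0,1->2,1->3] -> levels [4 7 4 5]
Step 3: flows [3->0,1->2,1->3] -> levels [5 5 5 5]
Step 4: flows [0=3,1=2,1=3] -> levels [5 5 5 5]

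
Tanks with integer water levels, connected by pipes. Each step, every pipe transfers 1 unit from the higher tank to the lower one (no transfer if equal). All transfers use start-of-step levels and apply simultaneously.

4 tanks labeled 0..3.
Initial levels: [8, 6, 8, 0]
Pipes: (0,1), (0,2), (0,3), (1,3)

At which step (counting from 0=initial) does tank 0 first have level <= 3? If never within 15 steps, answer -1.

Step 1: flows [0->1,0=2,0->3,1->3] -> levels [6 6 8 2]
Step 2: flows [0=1,2->0,0->3,1->3] -> levels [6 5 7 4]
Step 3: flows [0->1,2->0,0->3,1->3] -> levels [5 5 6 6]
Step 4: flows [0=1,2->0,3->0,3->1] -> levels [7 6 5 4]
Step 5: flows [0->1,0->2,0->3,1->3] -> levels [4 6 6 6]
Step 6: flows [1->0,2->0,3->0,1=3] -> levels [7 5 5 5]
Step 7: flows [0->1,0->2,0->3,1=3] -> levels [4 6 6 6]
  -> period-2 cycle (repeats step 5); tank 0 never drops to <=3
Tank 0 never reaches <=3 within 15 steps

Answer: -1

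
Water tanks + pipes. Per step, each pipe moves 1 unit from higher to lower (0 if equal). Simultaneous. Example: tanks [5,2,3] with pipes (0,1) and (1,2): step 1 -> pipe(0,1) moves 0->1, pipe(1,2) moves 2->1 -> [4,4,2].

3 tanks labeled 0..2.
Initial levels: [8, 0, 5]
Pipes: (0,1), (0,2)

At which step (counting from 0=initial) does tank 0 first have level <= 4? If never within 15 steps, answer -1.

Answer: 4

Derivation:
Step 1: flows [0->1,0->2] -> levels [6 1 6]
Step 2: flows [0->1,0=2] -> levels [5 2 6]
Step 3: flows [0->1,2->0] -> levels [5 3 5]
Step 4: flows [0->1,0=2] -> levels [4 4 5]
Tank 0 first reaches <=4 at step 4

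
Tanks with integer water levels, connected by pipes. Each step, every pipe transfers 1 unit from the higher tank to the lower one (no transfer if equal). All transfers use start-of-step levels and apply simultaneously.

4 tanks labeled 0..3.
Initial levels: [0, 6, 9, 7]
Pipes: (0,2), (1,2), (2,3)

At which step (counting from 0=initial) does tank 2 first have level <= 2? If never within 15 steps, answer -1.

Step 1: flows [2->0,2->1,2->3] -> levels [1 7 6 8]
Step 2: flows [2->0,1->2,3->2] -> levels [2 6 7 7]
Step 3: flows [2->0,2->1,2=3] -> levels [3 7 5 7]
Step 4: flows [2->0,1->2,3->2] -> levels [4 6 6 6]
Step 5: flows [2->0,1=2,2=3] -> levels [5 6 5 6]
Step 6: flows [0=2,1->2,3->2] -> levels [5 5 7 5]
Step 7: flows [2->0,2->1,2->3] -> levels [6 6 4 6]
Step 8: flows [0->2,1->2,3->2] -> levels [5 5 7 5]
  -> period-2 cycle (repeats step 6); tank 2 never drops to <=2
Tank 2 never reaches <=2 within 15 steps

Answer: -1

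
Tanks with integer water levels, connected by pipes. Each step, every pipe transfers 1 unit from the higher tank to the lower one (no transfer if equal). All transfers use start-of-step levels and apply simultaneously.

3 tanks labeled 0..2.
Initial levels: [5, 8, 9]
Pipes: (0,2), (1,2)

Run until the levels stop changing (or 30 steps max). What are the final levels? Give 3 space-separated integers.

Step 1: flows [2->0,2->1] -> levels [6 9 7]
Step 2: flows [2->0,1->2] -> levels [7 8 7]
Step 3: flows [0=2,1->2] -> levels [7 7 8]
Step 4: flows [2->0,2->1] -> levels [8 8 6]
Step 5: flows [0->2,1->2] -> levels [7 7 8]
  -> period-2 cycle: step 5 state = step 3 state; never stabilizes
  -> state at step 30: (30-3) mod 2 = 1, same as step 4 -> [8 8 6]

Answer: 8 8 6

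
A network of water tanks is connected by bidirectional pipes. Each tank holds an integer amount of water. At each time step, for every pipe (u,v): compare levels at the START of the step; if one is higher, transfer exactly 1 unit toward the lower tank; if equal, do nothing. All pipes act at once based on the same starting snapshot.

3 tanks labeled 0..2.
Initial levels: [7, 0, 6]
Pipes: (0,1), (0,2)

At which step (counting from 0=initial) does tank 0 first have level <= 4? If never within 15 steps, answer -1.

Answer: 4

Derivation:
Step 1: flows [0->1,0->2] -> levels [5 1 7]
Step 2: flows [0->1,2->0] -> levels [5 2 6]
Step 3: flows [0->1,2->0] -> levels [5 3 5]
Step 4: flows [0->1,0=2] -> levels [4 4 5]
Tank 0 first reaches <=4 at step 4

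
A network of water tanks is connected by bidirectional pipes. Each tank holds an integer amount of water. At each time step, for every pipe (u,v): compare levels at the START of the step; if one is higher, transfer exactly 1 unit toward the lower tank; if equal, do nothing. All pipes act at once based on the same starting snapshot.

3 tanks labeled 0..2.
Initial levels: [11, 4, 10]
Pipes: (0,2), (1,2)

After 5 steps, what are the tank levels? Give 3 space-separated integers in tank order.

Step 1: flows [0->2,2->1] -> levels [10 5 10]
Step 2: flows [0=2,2->1] -> levels [10 6 9]
Step 3: flows [0->2,2->1] -> levels [9 7 9]
Step 4: flows [0=2,2->1] -> levels [9 8 8]
Step 5: flows [0->2,1=2] -> levels [8 8 9]

Answer: 8 8 9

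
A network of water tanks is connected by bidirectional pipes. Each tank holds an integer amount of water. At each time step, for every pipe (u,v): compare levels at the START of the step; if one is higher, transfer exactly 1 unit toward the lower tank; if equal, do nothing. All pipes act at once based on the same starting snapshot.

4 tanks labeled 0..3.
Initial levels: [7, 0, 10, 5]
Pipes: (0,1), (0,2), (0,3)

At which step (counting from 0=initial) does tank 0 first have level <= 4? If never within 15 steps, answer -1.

Step 1: flows [0->1,2->0,0->3] -> levels [6 1 9 6]
Step 2: flows [0->1,2->0,0=3] -> levels [6 2 8 6]
Step 3: flows [0->1,2->0,0=3] -> levels [6 3 7 6]
Step 4: flows [0->1,2->0,0=3] -> levels [6 4 6 6]
Step 5: flows [0->1,0=2,0=3] -> levels [5 5 6 6]
Step 6: flows [0=1,2->0,3->0] -> levels [7 5 5 5]
Step 7: flows [0->1,0->2,0->3] -> levels [4 6 6 6]
Tank 0 first reaches <=4 at step 7

Answer: 7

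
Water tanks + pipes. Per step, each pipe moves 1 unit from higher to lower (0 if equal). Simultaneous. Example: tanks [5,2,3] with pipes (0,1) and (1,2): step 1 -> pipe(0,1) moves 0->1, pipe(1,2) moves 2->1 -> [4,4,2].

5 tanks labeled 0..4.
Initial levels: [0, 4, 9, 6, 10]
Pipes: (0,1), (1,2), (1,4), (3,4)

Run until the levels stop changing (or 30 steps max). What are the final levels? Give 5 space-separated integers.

Step 1: flows [1->0,2->1,4->1,4->3] -> levels [1 5 8 7 8]
Step 2: flows [1->0,2->1,4->1,4->3] -> levels [2 6 7 8 6]
Step 3: flows [1->0,2->1,1=4,3->4] -> levels [3 6 6 7 7]
Step 4: flows [1->0,1=2,4->1,3=4] -> levels [4 6 6 7 6]
Step 5: flows [1->0,1=2,1=4,3->4] -> levels [5 5 6 6 7]
Step 6: flows [0=1,2->1,4->1,4->3] -> levels [5 7 5 7 5]
Step 7: flows [1->0,1->2,1->4,3->4] -> levels [6 4 6 6 7]
Step 8: flows [0->1,2->1,4->1,4->3] -> levels [5 7 5 7 5]
  -> period-2 cycle: step 8 state = step 6 state; never stabilizes
  -> state at step 30: (30-6) mod 2 = 0, same as step 6 -> [5 7 5 7 5]

Answer: 5 7 5 7 5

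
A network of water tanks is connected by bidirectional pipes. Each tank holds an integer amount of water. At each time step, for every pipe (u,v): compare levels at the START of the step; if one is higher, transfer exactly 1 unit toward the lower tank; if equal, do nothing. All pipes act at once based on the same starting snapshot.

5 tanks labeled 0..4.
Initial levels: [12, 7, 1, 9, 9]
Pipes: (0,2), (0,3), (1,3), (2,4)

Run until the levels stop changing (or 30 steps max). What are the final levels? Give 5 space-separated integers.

Answer: 6 8 8 9 7

Derivation:
Step 1: flows [0->2,0->3,3->1,4->2] -> levels [10 8 3 9 8]
Step 2: flows [0->2,0->3,3->1,4->2] -> levels [8 9 5 9 7]
Step 3: flows [0->2,3->0,1=3,4->2] -> levels [8 9 7 8 6]
Step 4: flows [0->2,0=3,1->3,2->4] -> levels [7 8 7 9 7]
Step 5: flows [0=2,3->0,3->1,2=4] -> levels [8 9 7 7 7]
Step 6: flows [0->2,0->3,1->3,2=4] -> levels [6 8 8 9 7]
Step 7: flows [2->0,3->0,3->1,2->4] -> levels [8 9 6 7 8]
Step 8: flows [0->2,0->3,1->3,4->2] -> levels [6 8 8 9 7]
  -> period-2 cycle: step 8 state = step 6 state; never stabilizes
  -> state at step 30: (30-6) mod 2 = 0, same as step 6 -> [6 8 8 9 7]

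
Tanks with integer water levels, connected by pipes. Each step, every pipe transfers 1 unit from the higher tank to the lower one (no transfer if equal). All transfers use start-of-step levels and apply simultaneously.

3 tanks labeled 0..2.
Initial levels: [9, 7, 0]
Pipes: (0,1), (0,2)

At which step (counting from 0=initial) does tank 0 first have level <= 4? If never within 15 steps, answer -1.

Answer: 7

Derivation:
Step 1: flows [0->1,0->2] -> levels [7 8 1]
Step 2: flows [1->0,0->2] -> levels [7 7 2]
Step 3: flows [0=1,0->2] -> levels [6 7 3]
Step 4: flows [1->0,0->2] -> levels [6 6 4]
Step 5: flows [0=1,0->2] -> levels [5 6 5]
Step 6: flows [1->0,0=2] -> levels [6 5 5]
Step 7: flows [0->1,0->2] -> levels [4 6 6]
Tank 0 first reaches <=4 at step 7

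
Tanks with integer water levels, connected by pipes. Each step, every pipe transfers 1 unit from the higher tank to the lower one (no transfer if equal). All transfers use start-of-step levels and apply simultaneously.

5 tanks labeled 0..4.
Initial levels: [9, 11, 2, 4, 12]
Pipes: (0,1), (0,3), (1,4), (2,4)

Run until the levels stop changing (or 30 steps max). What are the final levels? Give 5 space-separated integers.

Answer: 9 7 7 7 8

Derivation:
Step 1: flows [1->0,0->3,4->1,4->2] -> levels [9 11 3 5 10]
Step 2: flows [1->0,0->3,1->4,4->2] -> levels [9 9 4 6 10]
Step 3: flows [0=1,0->3,4->1,4->2] -> levels [8 10 5 7 8]
Step 4: flows [1->0,0->3,1->4,4->2] -> levels [8 8 6 8 8]
Step 5: flows [0=1,0=3,1=4,4->2] -> levels [8 8 7 8 7]
Step 6: flows [0=1,0=3,1->4,2=4] -> levels [8 7 7 8 8]
Step 7: flows [0->1,0=3,4->1,4->2] -> levels [7 9 8 8 6]
Step 8: flows [1->0,3->0,1->4,2->4] -> levels [9 7 7 7 8]
Step 9: flows [0->1,0->3,4->1,4->2] -> levels [7 9 8 8 6]
  -> period-2 cycle: step 9 state = step 7 state; never stabilizes
  -> state at step 30: (30-7) mod 2 = 1, same as step 8 -> [9 7 7 7 8]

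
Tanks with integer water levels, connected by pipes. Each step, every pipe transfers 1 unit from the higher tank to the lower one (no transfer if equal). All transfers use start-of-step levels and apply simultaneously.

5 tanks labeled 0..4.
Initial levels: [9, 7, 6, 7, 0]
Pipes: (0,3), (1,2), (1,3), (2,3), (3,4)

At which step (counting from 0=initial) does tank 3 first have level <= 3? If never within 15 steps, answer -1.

Step 1: flows [0->3,1->2,1=3,3->2,3->4] -> levels [8 6 8 6 1]
Step 2: flows [0->3,2->1,1=3,2->3,3->4] -> levels [7 7 6 7 2]
Step 3: flows [0=3,1->2,1=3,3->2,3->4] -> levels [7 6 8 5 3]
Step 4: flows [0->3,2->1,1->3,2->3,3->4] -> levels [6 6 6 7 4]
Step 5: flows [3->0,1=2,3->1,3->2,3->4] -> levels [7 7 7 3 5]
Tank 3 first reaches <=3 at step 5

Answer: 5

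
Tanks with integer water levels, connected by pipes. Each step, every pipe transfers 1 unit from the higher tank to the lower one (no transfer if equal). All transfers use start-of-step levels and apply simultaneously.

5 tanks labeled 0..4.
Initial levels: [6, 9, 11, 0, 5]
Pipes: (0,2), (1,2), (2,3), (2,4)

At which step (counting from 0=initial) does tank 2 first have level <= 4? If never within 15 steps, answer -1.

Step 1: flows [2->0,2->1,2->3,2->4] -> levels [7 10 7 1 6]
Step 2: flows [0=2,1->2,2->3,2->4] -> levels [7 9 6 2 7]
Step 3: flows [0->2,1->2,2->3,4->2] -> levels [6 8 8 3 6]
Step 4: flows [2->0,1=2,2->3,2->4] -> levels [7 8 5 4 7]
Step 5: flows [0->2,1->2,2->3,4->2] -> levels [6 7 7 5 6]
Step 6: flows [2->0,1=2,2->3,2->4] -> levels [7 7 4 6 7]
Tank 2 first reaches <=4 at step 6

Answer: 6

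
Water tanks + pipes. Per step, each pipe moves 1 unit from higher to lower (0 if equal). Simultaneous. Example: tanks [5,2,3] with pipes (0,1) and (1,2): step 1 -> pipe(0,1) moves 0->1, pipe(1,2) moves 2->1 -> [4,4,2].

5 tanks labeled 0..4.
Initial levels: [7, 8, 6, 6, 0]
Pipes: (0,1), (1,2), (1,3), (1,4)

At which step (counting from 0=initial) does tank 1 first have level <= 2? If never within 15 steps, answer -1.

Answer: -1

Derivation:
Step 1: flows [1->0,1->2,1->3,1->4] -> levels [8 4 7 7 1]
Step 2: flows [0->1,2->1,3->1,1->4] -> levels [7 6 6 6 2]
Step 3: flows [0->1,1=2,1=3,1->4] -> levels [6 6 6 6 3]
Step 4: flows [0=1,1=2,1=3,1->4] -> levels [6 5 6 6 4]
Step 5: flows [0->1,2->1,3->1,1->4] -> levels [5 7 5 5 5]
Step 6: flows [1->0,1->2,1->3,1->4] -> levels [6 3 6 6 6]
Step 7: flows [0->1,2->1,3->1,4->1] -> levels [5 7 5 5 5]
  -> period-2 cycle (repeats step 5); tank 1 never drops to <=2
Tank 1 never reaches <=2 within 15 steps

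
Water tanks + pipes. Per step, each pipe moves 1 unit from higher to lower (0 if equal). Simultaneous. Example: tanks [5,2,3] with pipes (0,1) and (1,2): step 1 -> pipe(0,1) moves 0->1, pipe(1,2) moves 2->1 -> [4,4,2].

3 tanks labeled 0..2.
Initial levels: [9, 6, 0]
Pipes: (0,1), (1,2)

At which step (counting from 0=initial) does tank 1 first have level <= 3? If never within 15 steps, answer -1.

Step 1: flows [0->1,1->2] -> levels [8 6 1]
Step 2: flows [0->1,1->2] -> levels [7 6 2]
Step 3: flows [0->1,1->2] -> levels [6 6 3]
Step 4: flows [0=1,1->2] -> levels [6 5 4]
Step 5: flows [0->1,1->2] -> levels [5 5 5]
Step 6: flows [0=1,1=2] -> levels [5 5 5]
  -> stable; tank 1 stays at 5 > 3
Tank 1 never reaches <=3 within 15 steps

Answer: -1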